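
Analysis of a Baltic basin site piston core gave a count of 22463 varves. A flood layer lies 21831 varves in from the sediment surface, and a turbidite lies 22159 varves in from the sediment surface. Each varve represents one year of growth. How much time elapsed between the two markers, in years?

328 years

Separation: 22159 − 21831 = 328 varves.
That is 328 years at one varve per year.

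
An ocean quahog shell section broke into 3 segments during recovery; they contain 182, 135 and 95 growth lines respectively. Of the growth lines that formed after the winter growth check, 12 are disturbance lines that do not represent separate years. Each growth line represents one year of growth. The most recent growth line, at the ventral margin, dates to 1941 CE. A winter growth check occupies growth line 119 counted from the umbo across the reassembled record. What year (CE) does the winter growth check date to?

1660 CE

Total growth lines = 182 + 135 + 95 = 412.
Between growth line 119 and the ventral margin there are 412 − 119 = 293 growth lines.
Removing the 12 false growth lines leaves 293 − 12 = 281 true growth lines beyond the winter growth check.
Counting back 281 years from 1941 CE places the winter growth check in 1941 − 281 = 1660 CE.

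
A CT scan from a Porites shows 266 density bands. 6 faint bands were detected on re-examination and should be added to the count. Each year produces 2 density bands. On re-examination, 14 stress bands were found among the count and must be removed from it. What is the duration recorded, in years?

129 yr

True density band count = 266 − 14 + 6 = 258.
Dividing by 2 density bands per year: 258 / 2 = 129 years.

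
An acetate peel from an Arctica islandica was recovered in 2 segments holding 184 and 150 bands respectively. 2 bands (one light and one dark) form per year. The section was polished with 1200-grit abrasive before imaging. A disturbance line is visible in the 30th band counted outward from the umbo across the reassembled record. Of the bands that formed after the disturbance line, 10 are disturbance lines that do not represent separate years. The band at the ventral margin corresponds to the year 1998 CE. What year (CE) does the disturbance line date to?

Total bands = 184 + 150 = 334.
Between band 30 and the ventral margin there are 334 − 30 = 304 bands.
304 − 10 false = 294 true bands after the disturbance line.
Dividing by 2 bands per year: 294 / 2 = 147 years.
The band at the ventral margin is 1998 CE, so the disturbance line dates to 1998 − 147 = 1851 CE.

1851 CE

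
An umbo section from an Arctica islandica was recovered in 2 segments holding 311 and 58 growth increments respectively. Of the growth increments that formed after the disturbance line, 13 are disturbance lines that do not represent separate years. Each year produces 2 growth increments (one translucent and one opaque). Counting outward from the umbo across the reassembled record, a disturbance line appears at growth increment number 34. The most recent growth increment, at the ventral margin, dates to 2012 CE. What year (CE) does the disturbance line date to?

1851 CE

Total growth increments = 311 + 58 = 369.
Between growth increment 34 and the ventral margin there are 369 − 34 = 335 growth increments.
Removing the 13 false growth increments leaves 335 − 13 = 322 true growth increments beyond the disturbance line.
322 growth increments at 2 per year is 322 / 2 = 161 years.
The growth increment at the ventral margin is 2012 CE, so the disturbance line dates to 2012 − 161 = 1851 CE.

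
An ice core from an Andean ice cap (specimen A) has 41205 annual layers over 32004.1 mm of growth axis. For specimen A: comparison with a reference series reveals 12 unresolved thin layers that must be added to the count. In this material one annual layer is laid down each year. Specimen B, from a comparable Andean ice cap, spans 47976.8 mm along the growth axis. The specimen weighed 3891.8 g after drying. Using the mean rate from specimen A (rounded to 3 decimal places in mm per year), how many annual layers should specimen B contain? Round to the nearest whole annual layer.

Specimen A: after corrections the count is 41205 + 12 = 41217 annual layers.
A: 32004.1 mm over 41217 years gives 32004.1 / 41217 ≈ 0.776 mm per year.
Specimen B: 47976.8 mm / 0.776 mm per year = 61825.77 years ≈ 61826 annual layers.

61826 annual layers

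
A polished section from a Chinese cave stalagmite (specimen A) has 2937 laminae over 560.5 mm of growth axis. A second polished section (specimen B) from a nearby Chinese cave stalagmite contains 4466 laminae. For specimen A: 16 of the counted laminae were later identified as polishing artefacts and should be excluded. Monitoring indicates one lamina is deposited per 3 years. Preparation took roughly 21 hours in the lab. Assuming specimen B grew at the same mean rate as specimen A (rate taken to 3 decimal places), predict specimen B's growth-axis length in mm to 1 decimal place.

857.5 mm

Specimen A: after corrections the count is 2937 − 16 = 2921 laminae.
Specimen A: 2921 laminae at 3 years each span 2921 × 3 = 8763 years.
A: Mean rate = 560.5 mm / 8763 years ≈ 0.064 mm/year.
Specimen B: 4466 laminae at 3 years each span 4466 × 3 = 13398 years. B's length ≈ 0.064 × 13398 = 857.5 mm.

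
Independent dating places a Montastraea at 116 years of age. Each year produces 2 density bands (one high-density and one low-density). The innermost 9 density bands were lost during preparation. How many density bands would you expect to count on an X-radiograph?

223 density bands

With 2 density bands per year, 116 years would produce 116 × 2 = 232 density bands.
Subtracting the 9 density bands not captured gives 232 − 9 = 223 density bands in the record.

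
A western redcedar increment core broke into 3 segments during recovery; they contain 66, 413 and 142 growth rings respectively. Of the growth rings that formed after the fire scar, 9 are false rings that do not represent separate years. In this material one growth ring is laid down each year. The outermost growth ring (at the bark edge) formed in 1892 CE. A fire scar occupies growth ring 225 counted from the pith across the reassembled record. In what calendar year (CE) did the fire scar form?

Total growth rings = 66 + 413 + 142 = 621.
The fire scar sits at growth ring 225 from the pith, so 621 − 225 = 396 growth rings formed after it.
396 − 9 false = 387 true growth rings after the fire scar.
The growth ring at the bark edge is 1892 CE, so the fire scar dates to 1892 − 387 = 1505 CE.

1505 CE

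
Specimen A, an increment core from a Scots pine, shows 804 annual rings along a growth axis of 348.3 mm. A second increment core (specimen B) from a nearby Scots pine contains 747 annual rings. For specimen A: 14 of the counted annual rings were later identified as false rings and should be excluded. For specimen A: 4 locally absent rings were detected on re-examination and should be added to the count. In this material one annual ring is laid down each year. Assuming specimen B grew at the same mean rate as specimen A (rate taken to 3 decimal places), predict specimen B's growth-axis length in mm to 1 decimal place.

Specimen A: correcting the raw count gives 804 − 14 + 4 = 794 true annual rings.
A: Extension rate ≈ 348.3 / 794 = 0.439 mm/yr.
For B, 0.439 mm/year × 747 years = 327.9 mm.

327.9 mm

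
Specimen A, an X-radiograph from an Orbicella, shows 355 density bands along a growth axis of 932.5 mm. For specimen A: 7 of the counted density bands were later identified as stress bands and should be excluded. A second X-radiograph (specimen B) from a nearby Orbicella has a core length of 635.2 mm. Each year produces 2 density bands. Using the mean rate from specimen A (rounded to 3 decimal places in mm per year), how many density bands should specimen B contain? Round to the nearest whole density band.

Specimen A: after corrections the count is 355 − 7 = 348 density bands.
Specimen A: dividing by 2 density bands per year: 348 / 2 = 174 years.
A: Mean rate = 932.5 mm / 174 years ≈ 5.359 mm/year.
For B, 635.2 / 5.359 = 118.53 years; at 2 density bands per year that is 118.53 × 2 ≈ 237 density bands.

237 density bands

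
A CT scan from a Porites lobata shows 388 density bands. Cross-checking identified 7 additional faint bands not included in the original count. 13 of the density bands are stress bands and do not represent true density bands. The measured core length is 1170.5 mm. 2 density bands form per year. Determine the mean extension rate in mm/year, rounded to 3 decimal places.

6.128 mm/year

Adjusted count: 388 − 13 + 7 = 382 density bands.
With 2 density bands per year, 382 / 2 = 191 years.
1170.5 mm over 191 years gives 1170.5 / 191 ≈ 6.128 mm/year.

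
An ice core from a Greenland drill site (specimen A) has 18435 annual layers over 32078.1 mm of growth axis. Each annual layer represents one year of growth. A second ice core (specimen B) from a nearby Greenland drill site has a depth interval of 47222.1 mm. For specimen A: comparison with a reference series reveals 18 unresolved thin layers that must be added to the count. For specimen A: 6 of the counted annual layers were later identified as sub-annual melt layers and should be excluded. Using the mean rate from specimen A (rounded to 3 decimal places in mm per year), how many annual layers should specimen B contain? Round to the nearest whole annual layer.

27155 annual layers

Specimen A: adjusted count: 18435 − 6 + 18 = 18447 annual layers.
A: Mean rate = 32078.1 mm / 18447 years ≈ 1.739 mm/yr.
B spans 47222.1 / 1.739 = 27154.74 years ≈ 27155 annual layers.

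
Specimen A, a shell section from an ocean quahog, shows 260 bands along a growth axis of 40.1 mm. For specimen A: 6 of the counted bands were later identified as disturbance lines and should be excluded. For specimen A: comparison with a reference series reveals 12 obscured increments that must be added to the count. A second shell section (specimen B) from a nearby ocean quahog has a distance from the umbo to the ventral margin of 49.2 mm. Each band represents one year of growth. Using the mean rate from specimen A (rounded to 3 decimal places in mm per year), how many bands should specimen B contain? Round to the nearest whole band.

Specimen A: correcting the raw count gives 260 − 6 + 12 = 266 true bands.
A: Extension rate ≈ 40.1 / 266 = 0.151 mm/year.
For B, 49.2 / 0.151 = 325.83 years ≈ 326 bands.

326 bands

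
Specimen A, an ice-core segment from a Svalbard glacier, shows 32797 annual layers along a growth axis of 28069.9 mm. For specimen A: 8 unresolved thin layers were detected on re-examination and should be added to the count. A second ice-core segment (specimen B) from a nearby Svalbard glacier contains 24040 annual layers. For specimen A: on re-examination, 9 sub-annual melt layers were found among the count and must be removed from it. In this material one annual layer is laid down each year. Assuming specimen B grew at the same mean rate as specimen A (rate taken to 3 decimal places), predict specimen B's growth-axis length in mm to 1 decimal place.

Specimen A: after corrections the count is 32797 − 9 + 8 = 32796 annual layers.
A: Mean rate = 28069.9 mm / 32796 years ≈ 0.856 mm/year.
For B, 0.856 mm/year × 24040 years = 20578.2 mm.

20578.2 mm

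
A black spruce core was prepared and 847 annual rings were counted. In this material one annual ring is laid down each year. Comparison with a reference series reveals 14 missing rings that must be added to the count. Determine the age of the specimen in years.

861 years

Adjusted count: 847 + 14 = 861 annual rings.
One annual ring per year makes the duration 861 years.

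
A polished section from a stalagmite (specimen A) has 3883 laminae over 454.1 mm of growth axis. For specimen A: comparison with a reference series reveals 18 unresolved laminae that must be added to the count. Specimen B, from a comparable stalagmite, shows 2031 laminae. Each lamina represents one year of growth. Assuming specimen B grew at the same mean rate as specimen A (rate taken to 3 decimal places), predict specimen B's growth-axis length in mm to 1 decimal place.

235.6 mm

Specimen A: after corrections the count is 3883 + 18 = 3901 laminae.
A: Extension rate ≈ 454.1 / 3901 = 0.116 mm/year.
Length of B = 0.116 × 2031 = 235.6 mm.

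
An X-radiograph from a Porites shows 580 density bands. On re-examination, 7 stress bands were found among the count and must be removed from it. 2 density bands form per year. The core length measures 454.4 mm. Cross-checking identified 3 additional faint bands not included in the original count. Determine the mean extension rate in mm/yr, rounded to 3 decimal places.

1.578 mm/yr

Adjusted count: 580 − 7 + 3 = 576 density bands.
With 2 density bands per year, 576 / 2 = 288 years.
Mean rate = 454.4 mm / 288 years ≈ 1.578 mm/yr.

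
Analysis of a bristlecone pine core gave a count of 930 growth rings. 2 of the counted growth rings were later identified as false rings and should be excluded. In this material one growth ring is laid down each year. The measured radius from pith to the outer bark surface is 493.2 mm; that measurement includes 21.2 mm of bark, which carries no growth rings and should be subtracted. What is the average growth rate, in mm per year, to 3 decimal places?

0.509 mm per year

Adjusted count: 930 − 2 = 928 growth rings.
Removing the 21.2 mm offcut leaves 493.2 − 21.2 = 472.0 mm.
472.0 mm over 928 years gives 472.0 / 928 ≈ 0.509 mm per year.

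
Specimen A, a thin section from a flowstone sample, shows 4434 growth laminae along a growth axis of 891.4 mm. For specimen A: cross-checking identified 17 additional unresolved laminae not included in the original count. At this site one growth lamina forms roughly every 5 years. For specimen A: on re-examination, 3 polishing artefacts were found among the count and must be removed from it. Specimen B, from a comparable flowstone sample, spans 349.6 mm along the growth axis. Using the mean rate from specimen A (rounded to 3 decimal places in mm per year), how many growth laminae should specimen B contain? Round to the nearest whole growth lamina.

Specimen A: correcting the raw count gives 4434 − 3 + 17 = 4448 true growth laminae.
Specimen A: 4448 growth laminae at 5 years each span 4448 × 5 = 22240 years.
A: Mean rate = 891.4 mm / 22240 years ≈ 0.040 mm/yr.
B spans 349.6 / 0.040 = 8740.00 years; at 5 years per growth lamina that is 8740.00 / 5 ≈ 1748 growth laminae.

1748 growth laminae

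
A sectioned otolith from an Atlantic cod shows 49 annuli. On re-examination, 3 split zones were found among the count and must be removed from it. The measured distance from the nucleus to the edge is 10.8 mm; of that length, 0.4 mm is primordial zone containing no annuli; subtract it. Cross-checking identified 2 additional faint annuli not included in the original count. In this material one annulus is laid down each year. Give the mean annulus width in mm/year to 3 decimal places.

0.217 mm/year

After corrections the count is 49 − 3 + 2 = 48 annuli.
The growth record spans 10.8 − 0.4 = 10.4 mm.
Extension rate ≈ 10.4 / 48 = 0.217 mm/year.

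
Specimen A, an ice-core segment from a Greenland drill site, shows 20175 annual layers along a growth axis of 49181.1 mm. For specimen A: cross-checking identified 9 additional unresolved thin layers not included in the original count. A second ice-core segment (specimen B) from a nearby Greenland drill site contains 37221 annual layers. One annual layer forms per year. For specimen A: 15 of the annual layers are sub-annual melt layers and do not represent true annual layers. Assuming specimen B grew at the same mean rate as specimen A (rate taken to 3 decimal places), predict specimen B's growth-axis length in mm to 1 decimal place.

90744.8 mm

Specimen A: correcting the raw count gives 20175 − 15 + 9 = 20169 true annual layers.
A: Extension rate ≈ 49181.1 / 20169 = 2.438 mm/year.
Length of B = 2.438 × 37221 = 90744.8 mm.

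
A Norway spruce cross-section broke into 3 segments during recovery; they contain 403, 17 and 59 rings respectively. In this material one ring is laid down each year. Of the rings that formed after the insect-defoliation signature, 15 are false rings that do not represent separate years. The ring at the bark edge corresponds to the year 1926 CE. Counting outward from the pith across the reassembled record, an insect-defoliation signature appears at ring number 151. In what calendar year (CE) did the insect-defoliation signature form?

1613 CE

Total rings = 403 + 17 + 59 = 479.
The insect-defoliation signature sits at ring 151 from the pith, so 479 − 151 = 328 rings formed after it.
Excluding 15 false rings: 328 − 15 = 313.
Counting back 313 years from 1926 CE places the insect-defoliation signature in 1926 − 313 = 1613 CE.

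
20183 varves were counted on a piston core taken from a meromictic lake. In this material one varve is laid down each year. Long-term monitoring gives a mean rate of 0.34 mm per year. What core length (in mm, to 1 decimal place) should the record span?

The record spans 20183 years at 0.34 mm per year.
Length ≈ 0.34 × 20183 = 6862.2 mm.

6862.2 mm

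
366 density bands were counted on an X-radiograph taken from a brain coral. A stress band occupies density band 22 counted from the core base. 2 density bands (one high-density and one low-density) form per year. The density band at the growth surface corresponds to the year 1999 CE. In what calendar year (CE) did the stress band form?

366 − 22 = 344 density bands lie beyond the stress band toward the growth surface.
With 2 density bands per year, 344 / 2 = 172 years.
Counting back 172 years from 1999 CE places the stress band in 1999 − 172 = 1827 CE.

1827 CE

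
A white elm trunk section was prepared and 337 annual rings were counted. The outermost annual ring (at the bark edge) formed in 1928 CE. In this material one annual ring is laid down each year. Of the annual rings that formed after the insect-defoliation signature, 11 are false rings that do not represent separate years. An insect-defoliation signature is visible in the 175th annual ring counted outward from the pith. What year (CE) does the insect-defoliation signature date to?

Between annual ring 175 and the bark edge there are 337 − 175 = 162 annual rings.
Excluding 11 false annual rings: 162 − 11 = 151.
Counting back 151 years from 1928 CE places the insect-defoliation signature in 1928 − 151 = 1777 CE.

1777 CE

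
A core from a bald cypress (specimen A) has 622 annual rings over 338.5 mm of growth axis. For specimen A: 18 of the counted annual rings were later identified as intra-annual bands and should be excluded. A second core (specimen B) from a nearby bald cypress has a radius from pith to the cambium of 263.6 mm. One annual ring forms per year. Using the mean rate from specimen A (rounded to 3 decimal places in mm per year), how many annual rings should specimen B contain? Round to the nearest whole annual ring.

471 annual rings

Specimen A: correcting the raw count gives 622 − 18 = 604 true annual rings.
A: Extension rate ≈ 338.5 / 604 = 0.560 mm per year.
For B, 263.6 / 0.560 = 470.71 years ≈ 471 annual rings.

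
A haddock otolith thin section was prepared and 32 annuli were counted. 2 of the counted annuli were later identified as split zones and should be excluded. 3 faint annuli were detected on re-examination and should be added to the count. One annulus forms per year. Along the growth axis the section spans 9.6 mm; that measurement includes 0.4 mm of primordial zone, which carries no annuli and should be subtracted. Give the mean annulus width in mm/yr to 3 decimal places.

Adjusted count: 32 − 2 + 3 = 33 annuli.
Net length = 9.6 − 0.4 = 9.2 mm.
Extension rate ≈ 9.2 / 33 = 0.279 mm/yr.

0.279 mm/yr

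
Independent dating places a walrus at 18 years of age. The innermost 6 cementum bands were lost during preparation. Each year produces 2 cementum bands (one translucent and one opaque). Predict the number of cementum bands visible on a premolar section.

18 years at 2 cementum bands per year gives 18 × 2 = 36 cementum bands.
Less the 6 uncaptured cementum bands: 36 − 6 = 30.

30 cementum bands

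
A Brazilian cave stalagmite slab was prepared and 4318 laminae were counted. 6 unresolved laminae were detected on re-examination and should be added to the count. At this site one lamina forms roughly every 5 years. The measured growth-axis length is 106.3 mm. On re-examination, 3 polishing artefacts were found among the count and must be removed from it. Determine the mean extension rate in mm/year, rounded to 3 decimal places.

0.005 mm/year

After corrections the count is 4318 − 3 + 6 = 4321 laminae.
Multiplying by 5 years per lamina: 4321 × 5 = 21605 years.
106.3 mm over 21605 years gives 106.3 / 21605 ≈ 0.005 mm/year.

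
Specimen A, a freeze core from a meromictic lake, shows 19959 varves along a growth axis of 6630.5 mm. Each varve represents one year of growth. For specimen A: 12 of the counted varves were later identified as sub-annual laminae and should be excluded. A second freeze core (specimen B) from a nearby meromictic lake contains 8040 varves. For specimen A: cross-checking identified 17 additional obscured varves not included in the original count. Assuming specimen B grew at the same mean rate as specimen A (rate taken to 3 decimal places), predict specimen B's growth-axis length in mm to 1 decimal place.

2669.3 mm

Specimen A: correcting the raw count gives 19959 − 12 + 17 = 19964 true varves.
A: 6630.5 mm over 19964 years gives 6630.5 / 19964 ≈ 0.332 mm per year.
Length of B = 0.332 × 8040 = 2669.3 mm.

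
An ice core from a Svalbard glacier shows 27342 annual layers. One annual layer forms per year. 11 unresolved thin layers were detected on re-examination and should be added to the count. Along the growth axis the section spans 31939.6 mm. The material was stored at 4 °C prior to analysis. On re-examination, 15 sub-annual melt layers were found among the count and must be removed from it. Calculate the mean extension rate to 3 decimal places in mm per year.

True annual layer count = 27342 − 15 + 11 = 27338.
Extension rate ≈ 31939.6 / 27338 = 1.168 mm per year.

1.168 mm per year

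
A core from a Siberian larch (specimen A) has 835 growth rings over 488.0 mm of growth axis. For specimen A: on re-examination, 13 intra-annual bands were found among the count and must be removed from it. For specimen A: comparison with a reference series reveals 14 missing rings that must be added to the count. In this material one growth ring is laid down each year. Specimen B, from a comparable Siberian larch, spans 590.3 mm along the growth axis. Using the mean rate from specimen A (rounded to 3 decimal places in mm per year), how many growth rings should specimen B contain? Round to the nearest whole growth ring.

1011 growth rings

Specimen A: true growth ring count = 835 − 13 + 14 = 836.
A: Mean rate = 488.0 mm / 836 years ≈ 0.584 mm/year.
Specimen B: 590.3 mm / 0.584 mm per year = 1010.79 years ≈ 1011 growth rings.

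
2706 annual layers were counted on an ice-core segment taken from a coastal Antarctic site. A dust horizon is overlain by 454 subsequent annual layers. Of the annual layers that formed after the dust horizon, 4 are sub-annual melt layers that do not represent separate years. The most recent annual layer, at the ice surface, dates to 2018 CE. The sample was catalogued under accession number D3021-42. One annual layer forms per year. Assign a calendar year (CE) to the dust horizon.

454 annual layers post-date the dust horizon.
454 − 4 false = 450 true annual layers after the dust horizon.
2018 − 450 = 1568 CE.

1568 CE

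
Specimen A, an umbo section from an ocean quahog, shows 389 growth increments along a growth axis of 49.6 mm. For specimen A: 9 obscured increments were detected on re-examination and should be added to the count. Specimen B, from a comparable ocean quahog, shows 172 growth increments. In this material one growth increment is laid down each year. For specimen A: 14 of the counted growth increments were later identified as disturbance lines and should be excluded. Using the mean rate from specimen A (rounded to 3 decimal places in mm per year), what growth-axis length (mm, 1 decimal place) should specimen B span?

Specimen A: correcting the raw count gives 389 − 14 + 9 = 384 true growth increments.
A: 49.6 mm over 384 years gives 49.6 / 384 ≈ 0.129 mm/yr.
B's length ≈ 0.129 × 172 = 22.2 mm.

22.2 mm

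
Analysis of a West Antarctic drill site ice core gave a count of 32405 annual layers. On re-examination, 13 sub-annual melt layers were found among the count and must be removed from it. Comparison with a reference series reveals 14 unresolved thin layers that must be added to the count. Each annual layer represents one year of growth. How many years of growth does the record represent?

After corrections the count is 32405 − 13 + 14 = 32406 annual layers.
At one annual layer per year, that is 32406 years.

32406 years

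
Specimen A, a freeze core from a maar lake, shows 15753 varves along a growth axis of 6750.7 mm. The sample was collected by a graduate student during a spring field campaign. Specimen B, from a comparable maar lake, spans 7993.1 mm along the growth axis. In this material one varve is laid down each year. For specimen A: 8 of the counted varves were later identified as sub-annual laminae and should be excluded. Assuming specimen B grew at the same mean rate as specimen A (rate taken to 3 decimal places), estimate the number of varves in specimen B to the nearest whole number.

Specimen A: adjusted count: 15753 − 8 = 15745 varves.
A: Mean rate = 6750.7 mm / 15745 years ≈ 0.429 mm/year.
B spans 7993.1 / 0.429 = 18631.93 years ≈ 18632 varves.

18632 varves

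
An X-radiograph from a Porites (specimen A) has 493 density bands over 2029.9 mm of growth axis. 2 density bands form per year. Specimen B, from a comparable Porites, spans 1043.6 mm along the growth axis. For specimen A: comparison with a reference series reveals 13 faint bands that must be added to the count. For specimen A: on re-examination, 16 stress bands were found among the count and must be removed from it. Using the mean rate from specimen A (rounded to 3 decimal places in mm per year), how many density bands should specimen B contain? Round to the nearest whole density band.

Specimen A: adjusted count: 493 − 16 + 13 = 490 density bands.
Specimen A: with 2 density bands per year, 490 / 2 = 245 years.
A: 2029.9 mm over 245 years gives 2029.9 / 245 ≈ 8.285 mm/year.
For B, 1043.6 / 8.285 = 125.96 years; at 2 density bands per year that is 125.96 × 2 ≈ 252 density bands.

252 density bands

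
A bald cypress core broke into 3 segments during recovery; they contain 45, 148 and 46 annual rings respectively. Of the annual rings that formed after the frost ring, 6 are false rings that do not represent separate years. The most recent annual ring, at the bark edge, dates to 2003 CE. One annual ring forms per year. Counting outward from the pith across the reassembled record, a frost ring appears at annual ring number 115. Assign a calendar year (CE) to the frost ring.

1885 CE

Total annual rings = 45 + 148 + 46 = 239.
The frost ring sits at annual ring 115 from the pith, so 239 − 115 = 124 annual rings formed after it.
Removing the 6 false annual rings leaves 124 − 6 = 118 true annual rings beyond the frost ring.
The annual ring at the bark edge is 2003 CE, so the frost ring dates to 2003 − 118 = 1885 CE.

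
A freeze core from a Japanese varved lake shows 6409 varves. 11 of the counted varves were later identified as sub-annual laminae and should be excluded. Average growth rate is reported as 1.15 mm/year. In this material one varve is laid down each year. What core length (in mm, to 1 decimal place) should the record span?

7357.7 mm

Correcting the raw count gives 6409 − 11 = 6398 true varves.
Length ≈ 1.15 × 6398 = 7357.7 mm.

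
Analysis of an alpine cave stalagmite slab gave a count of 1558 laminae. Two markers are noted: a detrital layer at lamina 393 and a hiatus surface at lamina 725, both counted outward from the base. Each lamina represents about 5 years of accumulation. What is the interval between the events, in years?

The two markers are separated by 725 − 393 = 332 laminae.
At 5 years per lamina, 332 × 5 = 1660 years.

1660 years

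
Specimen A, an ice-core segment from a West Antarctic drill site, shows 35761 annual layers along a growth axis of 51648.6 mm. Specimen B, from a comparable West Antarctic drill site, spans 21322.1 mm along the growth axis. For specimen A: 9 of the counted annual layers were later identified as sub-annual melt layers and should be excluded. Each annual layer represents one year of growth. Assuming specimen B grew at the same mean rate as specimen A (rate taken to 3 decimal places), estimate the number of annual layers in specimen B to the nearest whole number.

Specimen A: correcting the raw count gives 35761 − 9 = 35752 true annual layers.
A: Mean rate = 51648.6 mm / 35752 years ≈ 1.445 mm per year.
For B, 21322.1 / 1.445 = 14755.78 years ≈ 14756 annual layers.

14756 annual layers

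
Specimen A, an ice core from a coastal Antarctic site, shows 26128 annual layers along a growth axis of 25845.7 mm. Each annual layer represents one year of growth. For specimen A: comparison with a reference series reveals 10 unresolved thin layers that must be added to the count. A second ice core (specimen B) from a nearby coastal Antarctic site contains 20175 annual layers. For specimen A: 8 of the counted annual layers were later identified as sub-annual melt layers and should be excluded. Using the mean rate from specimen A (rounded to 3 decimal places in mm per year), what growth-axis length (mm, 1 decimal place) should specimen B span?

19953.1 mm

Specimen A: after corrections the count is 26128 − 8 + 10 = 26130 annual layers.
A: 25845.7 mm over 26130 years gives 25845.7 / 26130 ≈ 0.989 mm per year.
Length of B = 0.989 × 20175 = 19953.1 mm.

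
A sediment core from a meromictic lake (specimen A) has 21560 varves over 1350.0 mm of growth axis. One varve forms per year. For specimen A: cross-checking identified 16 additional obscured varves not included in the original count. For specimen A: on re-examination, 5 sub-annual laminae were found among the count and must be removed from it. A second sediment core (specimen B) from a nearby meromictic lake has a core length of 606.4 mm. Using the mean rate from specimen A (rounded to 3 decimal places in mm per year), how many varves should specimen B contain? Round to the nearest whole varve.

9625 varves

Specimen A: true varve count = 21560 − 5 + 16 = 21571.
A: 1350.0 mm over 21571 years gives 1350.0 / 21571 ≈ 0.063 mm/year.
B spans 606.4 / 0.063 = 9625.40 years ≈ 9625 varves.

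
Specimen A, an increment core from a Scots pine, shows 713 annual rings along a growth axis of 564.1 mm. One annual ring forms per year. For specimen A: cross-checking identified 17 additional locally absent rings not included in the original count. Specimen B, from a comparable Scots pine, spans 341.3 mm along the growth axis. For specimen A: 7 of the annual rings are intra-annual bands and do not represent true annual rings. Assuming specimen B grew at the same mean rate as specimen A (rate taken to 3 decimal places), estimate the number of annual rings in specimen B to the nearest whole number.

438 annual rings

Specimen A: after corrections the count is 713 − 7 + 17 = 723 annual rings.
A: 564.1 mm over 723 years gives 564.1 / 723 ≈ 0.780 mm/year.
Specimen B: 341.3 mm / 0.780 mm per year = 437.56 years ≈ 438 annual rings.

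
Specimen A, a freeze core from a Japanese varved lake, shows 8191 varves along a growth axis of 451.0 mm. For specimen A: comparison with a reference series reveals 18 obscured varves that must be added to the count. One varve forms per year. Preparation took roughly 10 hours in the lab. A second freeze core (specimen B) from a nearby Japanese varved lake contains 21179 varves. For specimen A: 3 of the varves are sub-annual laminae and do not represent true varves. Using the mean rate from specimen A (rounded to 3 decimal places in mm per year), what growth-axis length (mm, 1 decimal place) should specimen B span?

Specimen A: adjusted count: 8191 − 3 + 18 = 8206 varves.
A: Extension rate ≈ 451.0 / 8206 = 0.055 mm/yr.
B's length ≈ 0.055 × 21179 = 1164.8 mm.

1164.8 mm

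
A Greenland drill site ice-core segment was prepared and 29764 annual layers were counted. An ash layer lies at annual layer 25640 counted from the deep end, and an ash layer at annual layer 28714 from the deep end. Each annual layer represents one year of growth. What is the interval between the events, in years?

The two markers are separated by 28714 − 25640 = 3074 annual layers.
One annual layer per year makes the interval 3074 years.

3074 yr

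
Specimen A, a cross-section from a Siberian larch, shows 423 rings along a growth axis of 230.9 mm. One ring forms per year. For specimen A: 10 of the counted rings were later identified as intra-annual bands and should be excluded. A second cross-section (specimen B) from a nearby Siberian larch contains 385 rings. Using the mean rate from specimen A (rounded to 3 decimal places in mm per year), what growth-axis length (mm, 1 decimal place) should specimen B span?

Specimen A: true ring count = 423 − 10 = 413.
A: Mean rate = 230.9 mm / 413 years ≈ 0.559 mm per year.
B's length ≈ 0.559 × 385 = 215.2 mm.

215.2 mm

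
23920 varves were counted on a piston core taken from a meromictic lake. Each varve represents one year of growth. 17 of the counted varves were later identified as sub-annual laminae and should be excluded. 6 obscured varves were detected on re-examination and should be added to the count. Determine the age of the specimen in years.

23909 years

Correcting the raw count gives 23920 − 17 + 6 = 23909 true varves.
One varve per year makes the duration 23909 years.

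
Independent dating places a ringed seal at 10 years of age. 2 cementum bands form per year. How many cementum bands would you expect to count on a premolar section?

20 cementum bands

Expected cementum bands: 10 × 2 = 20.
So 20 cementum bands should be present.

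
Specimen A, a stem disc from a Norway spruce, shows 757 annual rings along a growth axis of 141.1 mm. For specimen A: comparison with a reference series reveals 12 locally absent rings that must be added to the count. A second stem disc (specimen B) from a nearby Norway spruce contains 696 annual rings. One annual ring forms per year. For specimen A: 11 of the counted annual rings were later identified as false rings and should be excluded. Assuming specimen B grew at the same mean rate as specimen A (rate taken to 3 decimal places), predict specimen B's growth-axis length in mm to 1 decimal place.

Specimen A: adjusted count: 757 − 11 + 12 = 758 annual rings.
A: Mean rate = 141.1 mm / 758 years ≈ 0.186 mm/yr.
B's length ≈ 0.186 × 696 = 129.5 mm.

129.5 mm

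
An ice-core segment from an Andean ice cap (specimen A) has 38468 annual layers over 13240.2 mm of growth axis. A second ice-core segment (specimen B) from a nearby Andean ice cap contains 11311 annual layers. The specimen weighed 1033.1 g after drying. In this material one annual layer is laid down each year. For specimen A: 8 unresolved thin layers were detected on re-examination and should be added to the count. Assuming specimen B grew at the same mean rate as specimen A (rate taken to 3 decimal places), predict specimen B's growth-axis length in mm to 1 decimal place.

Specimen A: correcting the raw count gives 38468 + 8 = 38476 true annual layers.
A: Extension rate ≈ 13240.2 / 38476 = 0.344 mm/year.
For B, 0.344 mm/year × 11311 years = 3891.0 mm.

3891.0 mm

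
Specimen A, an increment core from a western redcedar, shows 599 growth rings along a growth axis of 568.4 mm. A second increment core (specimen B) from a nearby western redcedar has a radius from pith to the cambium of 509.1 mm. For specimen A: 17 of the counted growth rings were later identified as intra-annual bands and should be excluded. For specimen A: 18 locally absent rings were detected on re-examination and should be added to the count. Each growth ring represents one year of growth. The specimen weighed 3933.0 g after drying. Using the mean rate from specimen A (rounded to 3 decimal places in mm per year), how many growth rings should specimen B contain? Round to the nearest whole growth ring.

538 growth rings

Specimen A: true growth ring count = 599 − 17 + 18 = 600.
A: Extension rate ≈ 568.4 / 600 = 0.947 mm/year.
Specimen B: 509.1 mm / 0.947 mm per year = 537.59 years ≈ 538 growth rings.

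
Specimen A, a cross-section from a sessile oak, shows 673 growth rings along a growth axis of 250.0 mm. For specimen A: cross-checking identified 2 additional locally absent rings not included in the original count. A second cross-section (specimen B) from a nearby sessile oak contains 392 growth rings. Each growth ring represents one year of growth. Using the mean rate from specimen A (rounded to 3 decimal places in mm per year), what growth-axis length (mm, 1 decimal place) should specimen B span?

Specimen A: after corrections the count is 673 + 2 = 675 growth rings.
A: 250.0 mm over 675 years gives 250.0 / 675 ≈ 0.370 mm/yr.
B's length ≈ 0.370 × 392 = 145.0 mm.

145.0 mm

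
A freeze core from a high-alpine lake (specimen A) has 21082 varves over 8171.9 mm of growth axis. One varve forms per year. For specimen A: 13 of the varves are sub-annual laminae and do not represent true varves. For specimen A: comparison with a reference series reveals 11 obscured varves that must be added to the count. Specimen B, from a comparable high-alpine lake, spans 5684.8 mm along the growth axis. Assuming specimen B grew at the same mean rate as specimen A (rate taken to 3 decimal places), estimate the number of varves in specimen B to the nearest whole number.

14652 varves

Specimen A: after corrections the count is 21082 − 13 + 11 = 21080 varves.
A: Mean rate = 8171.9 mm / 21080 years ≈ 0.388 mm/year.
B spans 5684.8 / 0.388 = 14651.55 years ≈ 14652 varves.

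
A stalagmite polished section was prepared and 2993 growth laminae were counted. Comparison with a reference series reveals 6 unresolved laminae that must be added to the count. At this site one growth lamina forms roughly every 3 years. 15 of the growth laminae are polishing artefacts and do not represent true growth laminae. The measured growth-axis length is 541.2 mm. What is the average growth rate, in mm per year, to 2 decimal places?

Correcting the raw count gives 2993 − 15 + 6 = 2984 true growth laminae.
2984 growth laminae at 3 years each span 2984 × 3 = 8952 years.
541.2 mm over 8952 years gives 541.2 / 8952 ≈ 0.06 mm per year.

0.06 mm per year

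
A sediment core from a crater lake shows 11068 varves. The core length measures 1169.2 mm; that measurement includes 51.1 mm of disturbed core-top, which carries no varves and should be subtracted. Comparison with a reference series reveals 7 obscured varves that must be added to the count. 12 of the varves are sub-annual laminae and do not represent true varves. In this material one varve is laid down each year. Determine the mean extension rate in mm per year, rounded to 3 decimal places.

True varve count = 11068 − 12 + 7 = 11063.
Removing the 51.1 mm offcut leaves 1169.2 − 51.1 = 1118.1 mm.
1118.1 mm over 11063 years gives 1118.1 / 11063 ≈ 0.101 mm per year.

0.101 mm per year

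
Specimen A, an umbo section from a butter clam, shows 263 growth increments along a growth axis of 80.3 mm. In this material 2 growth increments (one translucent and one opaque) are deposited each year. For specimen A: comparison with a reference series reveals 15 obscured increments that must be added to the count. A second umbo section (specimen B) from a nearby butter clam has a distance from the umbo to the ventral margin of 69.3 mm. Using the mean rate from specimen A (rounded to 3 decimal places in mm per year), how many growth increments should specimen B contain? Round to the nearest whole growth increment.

240 growth increments

Specimen A: after corrections the count is 263 + 15 = 278 growth increments.
Specimen A: dividing by 2 growth increments per year: 278 / 2 = 139 years.
A: 80.3 mm over 139 years gives 80.3 / 139 ≈ 0.578 mm/year.
Specimen B: 69.3 mm / 0.578 mm per year = 119.90 years; at 2 growth increments per year that is 119.90 × 2 ≈ 240 growth increments.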